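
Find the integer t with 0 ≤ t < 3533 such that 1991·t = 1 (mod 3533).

3533 = 1·1991 + 1542
1991 = 1·1542 + 449
1542 = 3·449 + 195
449 = 2·195 + 59
195 = 3·59 + 18
59 = 3·18 + 5
18 = 3·5 + 3
5 = 1·3 + 2
3 = 1·2 + 1
2 = 2·1 + 0
gcd(1991, 3533) = 1, so the inverse exists.
Bézout: 1 = 776·3533 − 1377·1991.
So 1991⁻¹ ≡ −1377 ≡ 2156 (mod 3533).

2156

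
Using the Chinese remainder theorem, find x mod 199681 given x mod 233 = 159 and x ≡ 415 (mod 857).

233⁻¹ mod 857: 233*320 ≡ 1 (mod 857), so 233⁻¹ ≡ 320.
x = 159 + 233*((415 − 159)*320 mod 857) = 159 + 233*505 = 117824.

117824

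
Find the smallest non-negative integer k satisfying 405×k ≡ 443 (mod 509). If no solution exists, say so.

30

gcd(405, 509) = 1, so a unique solution mod 509 exists.
405⁻¹ ≡ 416 (mod 509).
k ≡ 416×443 ≡ 30 (mod 509).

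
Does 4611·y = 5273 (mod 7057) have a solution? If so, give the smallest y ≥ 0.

gcd(4611, 7057) = 1, so a unique solution mod 7057 exists.
4611⁻¹ ≡ 1105 (mod 7057).
y ≡ 1105·5273 ≡ 4640 (mod 7057).

4640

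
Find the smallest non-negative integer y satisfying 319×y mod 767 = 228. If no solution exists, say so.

gcd(319, 767) = 1, so a unique solution mod 767 exists.
319⁻¹ ≡ 327 (mod 767).
y ≡ 327×228 ≡ 157 (mod 767).

157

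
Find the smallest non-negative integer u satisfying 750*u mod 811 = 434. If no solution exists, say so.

764

gcd(750, 811) = 1, so a unique solution mod 811 exists.
750⁻¹ ≡ 226 (mod 811).
u ≡ 226*434 ≡ 764 (mod 811).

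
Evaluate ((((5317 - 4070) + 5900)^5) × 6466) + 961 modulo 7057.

5632

5317 - 4070 = 1247
1247 + 5900 = 7147 ≡ 90 (mod 7057)
(90)^5 ≡ 4649 (mod 7057)
4649 × 6466 = 30060434 ≡ 4671 (mod 7057)
4671 + 961 = 5632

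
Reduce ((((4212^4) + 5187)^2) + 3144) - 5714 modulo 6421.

(4212)^4 ≡ 789 (mod 6421)
789 + 5187 = 5976
(5976)^2 ≡ 5395 (mod 6421)
5395 + 3144 = 8539 ≡ 2118 (mod 6421)
2118 - 5714 = -3596 ≡ 2825 (mod 6421)

2825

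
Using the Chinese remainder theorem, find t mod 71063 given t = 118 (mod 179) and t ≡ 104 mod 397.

179⁻¹ mod 397: 179×173 ≡ 1 (mod 397), so 179⁻¹ ≡ 173.
t = 118 + 179×((104 − 118)×173 mod 397) = 118 + 179×357 = 64021.

64021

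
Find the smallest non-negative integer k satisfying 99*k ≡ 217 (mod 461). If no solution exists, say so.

gcd(99, 461) = 1, so a unique solution mod 461 exists.
99⁻¹ ≡ 312 (mod 461).
k ≡ 312*217 ≡ 398 (mod 461).

398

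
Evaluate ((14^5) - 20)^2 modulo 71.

15

(14)^5 ≡ 70 (mod 71)
70 - 20 = 50
(50)^2 ≡ 15 (mod 71)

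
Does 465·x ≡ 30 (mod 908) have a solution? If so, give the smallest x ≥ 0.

498

gcd(465, 908) = 1, so a unique solution mod 908 exists.
465⁻¹ ≡ 289 (mod 908).
x ≡ 289·30 ≡ 498 (mod 908).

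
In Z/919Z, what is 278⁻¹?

By the extended Euclidean algorithm:
919 = 3·278 + 85
278 = 3·85 + 23
85 = 3·23 + 16
23 = 1·16 + 7
16 = 2·7 + 2
7 = 3·2 + 1
2 = 2·1 + 0
gcd(278, 919) = 1, so the inverse exists.
Back-substitute for 1:
1 = 1·7 − 3·2
  = −3·16 + 7·7
  = 7·23 − 10·16
  = −10·85 + 37·23
  = 37·278 − 121·85
  = −121·919 + 400·278
So 278⁻¹ ≡ 400 (mod 919).

400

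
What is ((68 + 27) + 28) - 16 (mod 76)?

68 + 27 = 95 ≡ 19 (mod 76)
19 + 28 = 47
47 - 16 = 31

31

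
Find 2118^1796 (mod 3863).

Compute successive squares:
2118^1 ≡ 2118 (mod 3863)
2118^2 ≡ 2118^2 = 4485924 ≡ 981 (mod 3863)
2118^4 ≡ 981^2 = 962361 ≡ 474 (mod 3863)
2118^8 ≡ 474^2 = 224676 ≡ 622 (mod 3863)
2118^16 ≡ 622^2 = 386884 ≡ 584 (mod 3863)
2118^32 ≡ 584^2 = 341056 ≡ 1112 (mod 3863)
2118^64 ≡ 1112^2 = 1236544 ≡ 384 (mod 3863)
2118^128 ≡ 384^2 = 147456 ≡ 662 (mod 3863)
2118^256 ≡ 662^2 = 438244 ≡ 1725 (mod 3863)
2118^512 ≡ 1725^2 = 2975625 ≡ 1115 (mod 3863)
2118^1024 ≡ 1115^2 = 1243225 ≡ 3202 (mod 3863)
2118^1796 = 2118^1024 · 2118^512 · 2118^256 · 2118^4 ≡ 3202 · 1115 · 1725 · 474 (mod 3863).
Accumulate the product:
3202 · 1115 = 3570230 ≡ 818
818 · 1725 = 1411050 ≡ 1055
1055 · 474 = 500070 ≡ 1743

1743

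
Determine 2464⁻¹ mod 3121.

3121 = 1×2464 + 657
2464 = 3×657 + 493
657 = 1×493 + 164
493 = 3×164 + 1
164 = 164×1 + 0
gcd(2464, 3121) = 1, so the inverse exists.
Back-substitute for 1:
1 = 1×493 − 3×164
  = −3×657 + 4×493
  = 4×2464 − 15×657
  = −15×3121 + 19×2464
So 2464⁻¹ ≡ 19 (mod 3121).

19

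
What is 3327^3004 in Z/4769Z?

2133

By square-and-multiply:
3004 in binary is 101110111100, i.e. 3004 = 2048 + 512 + 256 + 128 + 32 + 16 + 8 + 4.
3327^1 ≡ 3327 (mod 4769)
3327^2 ≡ 3327^2 = 11068929 ≡ 80 (mod 4769)
3327^4 ≡ 80^2 = 6400 ≡ 1631 (mod 4769)
3327^8 ≡ 1631^2 = 2660161 ≡ 3828 (mod 4769)
3327^16 ≡ 3828^2 = 14653584 ≡ 3216 (mod 4769)
3327^32 ≡ 3216^2 = 10342656 ≡ 3464 (mod 4769)
3327^64 ≡ 3464^2 = 11999296 ≡ 492 (mod 4769)
3327^128 ≡ 492^2 = 242064 ≡ 3614 (mod 4769)
3327^256 ≡ 3614^2 = 13060996 ≡ 3474 (mod 4769)
3327^512 ≡ 3474^2 = 12068676 ≡ 3106 (mod 4769)
3327^1024 ≡ 3106^2 = 9647236 ≡ 4318 (mod 4769)
3327^2048 ≡ 4318^2 = 18645124 ≡ 3103 (mod 4769)
3327^3004 = 3327^2048 * 3327^512 * 3327^256 * 3327^128 * 3327^32 * 3327^16 * 3327^8 * 3327^4 ≡ 3103 * 3106 * 3474 * 3614 * 3464 * 3216 * 3828 * 1631 (mod 4769).
Accumulate the product:
3103 * 3106 = 9637918 ≡ 4538
4538 * 3474 = 15765012 ≡ 3467
3467 * 3614 = 12529738 ≡ 1575
1575 * 3464 = 5455800 ≡ 64
64 * 3216 = 205824 ≡ 757
757 * 3828 = 2897796 ≡ 3013
3013 * 1631 = 4914203 ≡ 2133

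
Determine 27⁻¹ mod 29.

14

Apply the Euclidean algorithm and back-substitute:
29 = 1×27 + 2
27 = 13×2 + 1
2 = 2×1 + 0
gcd(27, 29) = 1, so the inverse exists.
Back-substitute for 1:
1 = 1×27 − 13×2
  = −13×29 + 14×27
So 27⁻¹ ≡ 14 (mod 29).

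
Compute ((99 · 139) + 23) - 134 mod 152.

122

99 · 139 = 13761 ≡ 81 (mod 152)
81 + 23 = 104
104 - 134 = -30 ≡ 122 (mod 152)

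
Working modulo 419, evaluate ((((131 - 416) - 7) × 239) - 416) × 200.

309

131 - 416 = -285 ≡ 134 (mod 419)
134 - 7 = 127
127 × 239 = 30353 ≡ 185 (mod 419)
185 - 416 = -231 ≡ 188 (mod 419)
188 × 200 = 37600 ≡ 309 (mod 419)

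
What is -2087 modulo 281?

-2087 = -8×281 + 161, so -2087 ≡ 161 (mod 281).

161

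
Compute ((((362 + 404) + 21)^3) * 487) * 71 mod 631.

55

362 + 404 = 766 ≡ 135 (mod 631)
135 + 21 = 156
(156)^3 ≡ 320 (mod 631)
320 * 487 = 155840 ≡ 614 (mod 631)
614 * 71 = 43594 ≡ 55 (mod 631)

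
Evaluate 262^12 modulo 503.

486

12 in binary is 1100, i.e. 12 = 8 + 4.
262^1 ≡ 262 (mod 503)
262^2 ≡ 262^2 = 68644 ≡ 236 (mod 503)
262^4 ≡ 236^2 = 55696 ≡ 366 (mod 503)
262^8 ≡ 366^2 = 133956 ≡ 158 (mod 503)
262^12 = 262^8 × 262^4 ≡ 158 × 366 (mod 503).
158 × 366 = 57828 ≡ 486 (mod 503).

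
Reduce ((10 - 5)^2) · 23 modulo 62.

10 - 5 = 5
(5)^2 ≡ 25 (mod 62)
25 · 23 = 575 ≡ 17 (mod 62)

17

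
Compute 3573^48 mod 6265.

48 in binary is 110000, i.e. 48 = 32 + 16.
3573^1 ≡ 3573 (mod 6265)
3573^2 ≡ 3573^2 = 12766329 ≡ 4524 (mod 6265)
3573^4 ≡ 4524^2 = 20466576 ≡ 5086 (mod 6265)
3573^8 ≡ 5086^2 = 25867396 ≡ 5476 (mod 6265)
3573^16 ≡ 5476^2 = 29986576 ≡ 2286 (mod 6265)
3573^32 ≡ 2286^2 = 5225796 ≡ 786 (mod 6265)
3573^48 = 3573^32 · 3573^16 ≡ 786 · 2286 (mod 6265).
786 · 2286 = 1796796 ≡ 5006 (mod 6265).

5006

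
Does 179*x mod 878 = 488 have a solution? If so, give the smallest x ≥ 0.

660

gcd(179, 878) = 1, so a unique solution mod 878 exists.
179⁻¹ ≡ 775 (mod 878).
x ≡ 775*488 ≡ 660 (mod 878).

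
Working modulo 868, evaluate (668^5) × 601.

(668)^5 ≡ 460 (mod 868)
460 × 601 = 276460 ≡ 436 (mod 868)

436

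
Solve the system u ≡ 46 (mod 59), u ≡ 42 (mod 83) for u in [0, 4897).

872

59⁻¹ mod 83: 59×38 ≡ 1 (mod 83), so 59⁻¹ ≡ 38.
u = 46 + 59×((42 − 46)×38 mod 83) = 46 + 59×14 = 872.
Check: 872 mod 59 = 46, 872 mod 83 = 42. ✓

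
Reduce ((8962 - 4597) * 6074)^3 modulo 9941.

8962 - 4597 = 4365
4365 * 6074 = 26513010 ≡ 363 (mod 9941)
(363)^3 ≡ 5996 (mod 9941)

5996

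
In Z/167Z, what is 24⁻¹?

167 = 6*24 + 23
24 = 1*23 + 1
23 = 23*1 + 0
gcd(24, 167) = 1, so the inverse exists.
Back-substitute for 1:
1 = 1*24 − 1*23
  = −1*167 + 7*24
So 24⁻¹ ≡ 7 (mod 167).

7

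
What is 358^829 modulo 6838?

Using repeated squaring:
358^1 ≡ 358 (mod 6838)
358^2 ≡ 358^2 = 128164 ≡ 5080 (mod 6838)
358^4 ≡ 5080^2 = 25806400 ≡ 6626 (mod 6838)
358^8 ≡ 6626^2 = 43903876 ≡ 3916 (mod 6838)
358^16 ≡ 3916^2 = 15335056 ≡ 4260 (mod 6838)
358^32 ≡ 4260^2 = 18147600 ≡ 6386 (mod 6838)
358^64 ≡ 6386^2 = 40780996 ≡ 6002 (mod 6838)
358^128 ≡ 6002^2 = 36024004 ≡ 1420 (mod 6838)
358^256 ≡ 1420^2 = 2016400 ≡ 6028 (mod 6838)
358^512 ≡ 6028^2 = 36336784 ≡ 6490 (mod 6838)
358^829 = 358^512 · 358^256 · 358^32 · 358^16 · 358^8 · 358^4 · 358^1 ≡ 6490 · 6028 · 6386 · 4260 · 3916 · 6626 · 358 (mod 6838).
Accumulate the product:
6490 · 6028 = 39121720 ≡ 1522
1522 · 6386 = 9719492 ≡ 2694
2694 · 4260 = 11476440 ≡ 2276
2276 · 3916 = 8912816 ≡ 2902
2902 · 6626 = 19228652 ≡ 196
196 · 358 = 70168 ≡ 1788

1788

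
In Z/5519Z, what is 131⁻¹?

3244

Apply the Euclidean algorithm and back-substitute:
5519 = 42·131 + 17
131 = 7·17 + 12
17 = 1·12 + 5
12 = 2·5 + 2
5 = 2·2 + 1
2 = 2·1 + 0
gcd(131, 5519) = 1, so the inverse exists.
Bézout: 1 = 54·5519 − 2275·131.
So 131⁻¹ ≡ −2275 ≡ 3244 (mod 5519).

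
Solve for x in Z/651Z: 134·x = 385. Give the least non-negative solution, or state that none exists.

gcd(134, 651) = 1, so a unique solution mod 651 exists.
134⁻¹ ≡ 617 (mod 651).
x ≡ 617·385 ≡ 581 (mod 651).

581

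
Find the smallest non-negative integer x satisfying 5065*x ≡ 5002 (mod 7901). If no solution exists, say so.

gcd(5065, 7901) = 1, so a unique solution mod 7901 exists.
5065⁻¹ ≡ 794 (mod 7901).
x ≡ 794*5002 ≡ 5286 (mod 7901).

5286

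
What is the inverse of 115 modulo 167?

167 = 1×115 + 52
115 = 2×52 + 11
52 = 4×11 + 8
11 = 1×8 + 3
8 = 2×3 + 2
3 = 1×2 + 1
2 = 2×1 + 0
gcd(115, 167) = 1, so the inverse exists.
Back-substitute for 1:
1 = 1×3 − 1×2
  = −1×8 + 3×3
  = 3×11 − 4×8
  = −4×52 + 19×11
  = 19×115 − 42×52
  = −42×167 + 61×115
So 115⁻¹ ≡ 61 (mod 167).

61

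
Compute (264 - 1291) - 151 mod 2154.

264 - 1291 = -1027 ≡ 1127 (mod 2154)
1127 - 151 = 976

976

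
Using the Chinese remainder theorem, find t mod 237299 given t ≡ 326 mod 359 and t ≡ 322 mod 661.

71049

359⁻¹ mod 661: 359×116 ≡ 1 (mod 661), so 359⁻¹ ≡ 116.
t = 326 + 359×((322 − 326)×116 mod 661) = 326 + 359×197 = 71049.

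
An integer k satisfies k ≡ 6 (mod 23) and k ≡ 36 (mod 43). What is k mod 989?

23⁻¹ mod 43: 23*15 ≡ 1 (mod 43), so 23⁻¹ ≡ 15.
k = 6 + 23*((36 − 6)*15 mod 43) = 6 + 23*20 = 466.

466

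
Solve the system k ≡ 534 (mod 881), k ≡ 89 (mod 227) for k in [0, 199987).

881⁻¹ mod 227: 881×42 ≡ 1 (mod 227), so 881⁻¹ ≡ 42.
k = 534 + 881×((89 − 534)×42 mod 227) = 534 + 881×151 = 133565.
Check: 133565 mod 881 = 534, 133565 mod 227 = 89. ✓

133565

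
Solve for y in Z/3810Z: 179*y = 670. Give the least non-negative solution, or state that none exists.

770

gcd(179, 3810) = 1, so a unique solution mod 3810 exists.
179⁻¹ ≡ 149 (mod 3810).
y ≡ 149*670 ≡ 770 (mod 3810).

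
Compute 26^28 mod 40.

26^1 ≡ 26 (mod 40)
26^2 ≡ 26^2 = 676 ≡ 36 (mod 40)
26^4 ≡ 36^2 = 1296 ≡ 16 (mod 40)
26^8 ≡ 16^2 = 256 ≡ 16 (mod 40)
26^16 ≡ 16^2 = 256 ≡ 16 (mod 40)
26^28 = 26^16 × 26^8 × 26^4 ≡ 16 × 16 × 16 (mod 40).
Accumulate the product:
16 × 16 = 256 ≡ 16
16 × 16 = 256 ≡ 16

16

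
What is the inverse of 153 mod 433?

150

Apply the Euclidean algorithm and back-substitute:
433 = 2*153 + 127
153 = 1*127 + 26
127 = 4*26 + 23
26 = 1*23 + 3
23 = 7*3 + 2
3 = 1*2 + 1
2 = 2*1 + 0
gcd(153, 433) = 1, so the inverse exists.
Back-substitute for 1:
1 = 1*3 − 1*2
  = −1*23 + 8*3
  = 8*26 − 9*23
  = −9*127 + 44*26
  = 44*153 − 53*127
  = −53*433 + 150*153
So 153⁻¹ ≡ 150 (mod 433).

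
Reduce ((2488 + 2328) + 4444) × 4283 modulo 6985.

6735

2488 + 2328 = 4816
4816 + 4444 = 9260 ≡ 2275 (mod 6985)
2275 × 4283 = 9743825 ≡ 6735 (mod 6985)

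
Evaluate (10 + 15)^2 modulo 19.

10 + 15 = 25 ≡ 6 (mod 19)
(6)^2 ≡ 17 (mod 19)

17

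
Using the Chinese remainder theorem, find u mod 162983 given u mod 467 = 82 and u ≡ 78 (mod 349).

467⁻¹ mod 349: 467·210 ≡ 1 (mod 349), so 467⁻¹ ≡ 210.
u = 82 + 467·((78 − 82)·210 mod 349) = 82 + 467·207 = 96751.

96751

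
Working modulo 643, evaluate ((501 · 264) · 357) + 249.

435

501 · 264 = 132264 ≡ 449 (mod 643)
449 · 357 = 160293 ≡ 186 (mod 643)
186 + 249 = 435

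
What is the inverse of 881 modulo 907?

By the extended Euclidean algorithm:
907 = 1·881 + 26
881 = 33·26 + 23
26 = 1·23 + 3
23 = 7·3 + 2
3 = 1·2 + 1
2 = 2·1 + 0
gcd(881, 907) = 1, so the inverse exists.
Back-substitute for 1:
1 = 1·3 − 1·2
  = −1·23 + 8·3
  = 8·26 − 9·23
  = −9·881 + 305·26
  = 305·907 − 314·881
So 881⁻¹ ≡ −314 ≡ 593 (mod 907).

593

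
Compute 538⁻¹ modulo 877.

Apply the Euclidean algorithm and back-substitute:
877 = 1·538 + 339
538 = 1·339 + 199
339 = 1·199 + 140
199 = 1·140 + 59
140 = 2·59 + 22
59 = 2·22 + 15
22 = 1·15 + 7
15 = 2·7 + 1
7 = 7·1 + 0
gcd(538, 877) = 1, so the inverse exists.
Bézout: 1 = −73·877 + 119·538.
So 538⁻¹ ≡ 119 (mod 877).

119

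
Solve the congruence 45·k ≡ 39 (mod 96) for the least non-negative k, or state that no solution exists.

3

gcd(45, 96) = 3, and 3 | 39, so solutions exist.
Divide through by 3: 15·k = 13 (mod 32).
15⁻¹ ≡ 15 (mod 32).
k ≡ 15·13 ≡ 3 (mod 32).
The smallest non-negative solution is k = 3.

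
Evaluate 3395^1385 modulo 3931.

280

Using repeated squaring:
1385 in binary is 10101101001, i.e. 1385 = 1024 + 256 + 64 + 32 + 8 + 1.
3395^1 ≡ 3395 (mod 3931)
3395^2 ≡ 3395^2 = 11526025 ≡ 333 (mod 3931)
3395^4 ≡ 333^2 = 110889 ≡ 821 (mod 3931)
3395^8 ≡ 821^2 = 674041 ≡ 1840 (mod 3931)
3395^16 ≡ 1840^2 = 3385600 ≡ 1009 (mod 3931)
3395^32 ≡ 1009^2 = 1018081 ≡ 3883 (mod 3931)
3395^64 ≡ 3883^2 = 15077689 ≡ 2304 (mod 3931)
3395^128 ≡ 2304^2 = 5308416 ≡ 1566 (mod 3931)
3395^256 ≡ 1566^2 = 2452356 ≡ 3343 (mod 3931)
3395^512 ≡ 3343^2 = 11175649 ≡ 3747 (mod 3931)
3395^1024 ≡ 3747^2 = 14040009 ≡ 2408 (mod 3931)
3395^1385 = 3395^1024 × 3395^256 × 3395^64 × 3395^32 × 3395^8 × 3395^1 ≡ 2408 × 3343 × 2304 × 3883 × 1840 × 3395 (mod 3931).
Accumulate the product:
2408 × 3343 = 8049944 ≡ 3187
3187 × 2304 = 7342848 ≡ 3671
3671 × 3883 = 14254493 ≡ 687
687 × 1840 = 1264080 ≡ 2229
2229 × 3395 = 7567455 ≡ 280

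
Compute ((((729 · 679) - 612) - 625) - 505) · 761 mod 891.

227

729 · 679 = 494991 ≡ 486 (mod 891)
486 - 612 = -126 ≡ 765 (mod 891)
765 - 625 = 140
140 - 505 = -365 ≡ 526 (mod 891)
526 · 761 = 400286 ≡ 227 (mod 891)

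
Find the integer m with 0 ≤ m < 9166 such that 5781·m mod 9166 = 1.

By the extended Euclidean algorithm:
9166 = 1*5781 + 3385
5781 = 1*3385 + 2396
3385 = 1*2396 + 989
2396 = 2*989 + 418
989 = 2*418 + 153
418 = 2*153 + 112
153 = 1*112 + 41
112 = 2*41 + 30
41 = 1*30 + 11
30 = 2*11 + 8
11 = 1*8 + 3
8 = 2*3 + 2
3 = 1*2 + 1
2 = 2*1 + 0
gcd(5781, 9166) = 1, so the inverse exists.
Bézout: 1 = 2116*9166 − 3355*5781.
So 5781⁻¹ ≡ −3355 ≡ 5811 (mod 9166).

5811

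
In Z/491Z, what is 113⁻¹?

365

By the extended Euclidean algorithm:
491 = 4*113 + 39
113 = 2*39 + 35
39 = 1*35 + 4
35 = 8*4 + 3
4 = 1*3 + 1
3 = 3*1 + 0
gcd(113, 491) = 1, so the inverse exists.
Bézout: 1 = 29*491 − 126*113.
So 113⁻¹ ≡ −126 ≡ 365 (mod 491).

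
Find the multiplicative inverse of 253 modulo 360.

360 = 1×253 + 107
253 = 2×107 + 39
107 = 2×39 + 29
39 = 1×29 + 10
29 = 2×10 + 9
10 = 1×9 + 1
9 = 9×1 + 0
gcd(253, 360) = 1, so the inverse exists.
Back-substitute for 1:
1 = 1×10 − 1×9
  = −1×29 + 3×10
  = 3×39 − 4×29
  = −4×107 + 11×39
  = 11×253 − 26×107
  = −26×360 + 37×253
So 253⁻¹ ≡ 37 (mod 360).

37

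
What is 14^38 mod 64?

0

By square-and-multiply:
14^1 ≡ 14 (mod 64)
14^2 ≡ 14^2 = 196 ≡ 4 (mod 64)
14^4 ≡ 4^2 = 16 (mod 64)
14^8 ≡ 16^2 = 256 ≡ 0 (mod 64)
14^16 ≡ 0^2 = 0 (mod 64)
14^32 ≡ 0^2 = 0 (mod 64)
14^38 = 14^32 * 14^4 * 14^2 ≡ 0 * 16 * 4 (mod 64).
Accumulate the product:
0 * 16 = 0
0 * 4 = 0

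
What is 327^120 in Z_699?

375

Compute successive squares:
120 in binary is 1111000, i.e. 120 = 64 + 32 + 16 + 8.
327^1 ≡ 327 (mod 699)
327^2 ≡ 327^2 = 106929 ≡ 681 (mod 699)
327^4 ≡ 681^2 = 463761 ≡ 324 (mod 699)
327^8 ≡ 324^2 = 104976 ≡ 126 (mod 699)
327^16 ≡ 126^2 = 15876 ≡ 498 (mod 699)
327^32 ≡ 498^2 = 248004 ≡ 558 (mod 699)
327^64 ≡ 558^2 = 311364 ≡ 309 (mod 699)
327^120 = 327^64 * 327^32 * 327^16 * 327^8 ≡ 309 * 558 * 498 * 126 (mod 699).
Accumulate the product:
309 * 558 = 172422 ≡ 468
468 * 498 = 233064 ≡ 297
297 * 126 = 37422 ≡ 375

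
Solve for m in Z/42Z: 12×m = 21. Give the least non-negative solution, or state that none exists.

no solution

gcd(12, 42) = 6, and 6 does not divide 21.
So the congruence has no solution.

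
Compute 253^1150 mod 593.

By square-and-multiply:
1150 in binary is 10001111110, i.e. 1150 = 1024 + 64 + 32 + 16 + 8 + 4 + 2.
253^1 ≡ 253 (mod 593)
253^2 ≡ 253^2 = 64009 ≡ 558 (mod 593)
253^4 ≡ 558^2 = 311364 ≡ 39 (mod 593)
253^8 ≡ 39^2 = 1521 ≡ 335 (mod 593)
253^16 ≡ 335^2 = 112225 ≡ 148 (mod 593)
253^32 ≡ 148^2 = 21904 ≡ 556 (mod 593)
253^64 ≡ 556^2 = 309136 ≡ 183 (mod 593)
253^128 ≡ 183^2 = 33489 ≡ 281 (mod 593)
253^256 ≡ 281^2 = 78961 ≡ 92 (mod 593)
253^512 ≡ 92^2 = 8464 ≡ 162 (mod 593)
253^1024 ≡ 162^2 = 26244 ≡ 152 (mod 593)
253^1150 = 253^1024 × 253^64 × 253^32 × 253^16 × 253^8 × 253^4 × 253^2 ≡ 152 × 183 × 556 × 148 × 335 × 39 × 558 (mod 593).
Accumulate the product:
152 × 183 = 27816 ≡ 538
538 × 556 = 299128 ≡ 256
256 × 148 = 37888 ≡ 529
529 × 335 = 177215 ≡ 501
501 × 39 = 19539 ≡ 563
563 × 558 = 314154 ≡ 457

457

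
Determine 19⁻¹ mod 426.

157

426 = 22*19 + 8
19 = 2*8 + 3
8 = 2*3 + 2
3 = 1*2 + 1
2 = 2*1 + 0
gcd(19, 426) = 1, so the inverse exists.
Back-substitute for 1:
1 = 1*3 − 1*2
  = −1*8 + 3*3
  = 3*19 − 7*8
  = −7*426 + 157*19
So 19⁻¹ ≡ 157 (mod 426).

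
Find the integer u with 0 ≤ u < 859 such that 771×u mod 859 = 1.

654

By the extended Euclidean algorithm:
859 = 1*771 + 88
771 = 8*88 + 67
88 = 1*67 + 21
67 = 3*21 + 4
21 = 5*4 + 1
4 = 4*1 + 0
gcd(771, 859) = 1, so the inverse exists.
Bézout: 1 = 184*859 − 205*771.
So 771⁻¹ ≡ −205 ≡ 654 (mod 859).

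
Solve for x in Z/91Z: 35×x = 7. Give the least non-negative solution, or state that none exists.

8

gcd(35, 91) = 7, and 7 | 7, so solutions exist.
Divide through by 7: 5×x mod 13 = 1.
5⁻¹ ≡ 8 (mod 13).
x ≡ 8×1 ≡ 8 (mod 13).
The smallest non-negative solution is x = 8.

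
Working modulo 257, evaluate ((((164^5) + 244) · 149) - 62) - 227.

(164)^5 ≡ 166 (mod 257)
166 + 244 = 410 ≡ 153 (mod 257)
153 · 149 = 22797 ≡ 181 (mod 257)
181 - 62 = 119
119 - 227 = -108 ≡ 149 (mod 257)

149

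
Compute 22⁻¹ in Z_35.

By the extended Euclidean algorithm:
35 = 1×22 + 13
22 = 1×13 + 9
13 = 1×9 + 4
9 = 2×4 + 1
4 = 4×1 + 0
gcd(22, 35) = 1, so the inverse exists.
Back-substitute for 1:
1 = 1×9 − 2×4
  = −2×13 + 3×9
  = 3×22 − 5×13
  = −5×35 + 8×22
So 22⁻¹ ≡ 8 (mod 35).

8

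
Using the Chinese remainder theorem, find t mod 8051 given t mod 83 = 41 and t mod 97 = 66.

83⁻¹ mod 97: 83·90 ≡ 1 (mod 97), so 83⁻¹ ≡ 90.
t = 41 + 83·((66 − 41)·90 mod 97) = 41 + 83·19 = 1618.

1618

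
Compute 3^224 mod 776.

3^1 ≡ 3 (mod 776)
3^2 ≡ 3^2 = 9 (mod 776)
3^4 ≡ 9^2 = 81 (mod 776)
3^8 ≡ 81^2 = 6561 ≡ 353 (mod 776)
3^16 ≡ 353^2 = 124609 ≡ 449 (mod 776)
3^32 ≡ 449^2 = 201601 ≡ 617 (mod 776)
3^64 ≡ 617^2 = 380689 ≡ 449 (mod 776)
3^128 ≡ 449^2 = 201601 ≡ 617 (mod 776)
3^224 = 3^128 * 3^64 * 3^32 ≡ 617 * 449 * 617 (mod 776).
Accumulate the product:
617 * 449 = 277033 ≡ 1
1 * 617 = 617

617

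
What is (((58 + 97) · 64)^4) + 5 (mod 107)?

58 + 97 = 155 ≡ 48 (mod 107)
48 · 64 = 3072 ≡ 76 (mod 107)
(76)^4 ≡ 4 (mod 107)
4 + 5 = 9

9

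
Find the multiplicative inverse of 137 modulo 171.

171 = 1·137 + 34
137 = 4·34 + 1
34 = 34·1 + 0
gcd(137, 171) = 1, so the inverse exists.
Back-substitute for 1:
1 = 1·137 − 4·34
  = −4·171 + 5·137
So 137⁻¹ ≡ 5 (mod 171).

5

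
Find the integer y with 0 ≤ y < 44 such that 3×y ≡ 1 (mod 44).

15

By the extended Euclidean algorithm:
44 = 14·3 + 2
3 = 1·2 + 1
2 = 2·1 + 0
gcd(3, 44) = 1, so the inverse exists.
Bézout: 1 = −1·44 + 15·3.
So 3⁻¹ ≡ 15 (mod 44).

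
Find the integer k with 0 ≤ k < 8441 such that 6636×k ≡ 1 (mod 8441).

By the extended Euclidean algorithm:
8441 = 1·6636 + 1805
6636 = 3·1805 + 1221
1805 = 1·1221 + 584
1221 = 2·584 + 53
584 = 11·53 + 1
53 = 53·1 + 0
gcd(6636, 8441) = 1, so the inverse exists.
Bézout: 1 = 125·8441 − 159·6636.
So 6636⁻¹ ≡ −159 ≡ 8282 (mod 8441).

8282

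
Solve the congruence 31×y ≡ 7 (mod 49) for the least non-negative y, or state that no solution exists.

gcd(31, 49) = 1, so a unique solution mod 49 exists.
31⁻¹ ≡ 19 (mod 49).
y ≡ 19×7 ≡ 35 (mod 49).

35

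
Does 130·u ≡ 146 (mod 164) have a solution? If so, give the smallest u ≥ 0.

15

gcd(130, 164) = 2, and 2 | 146, so solutions exist.
Divide through by 2: 65·u ≡ 73 mod 82.
65⁻¹ ≡ 53 (mod 82).
u ≡ 53·73 ≡ 15 (mod 82).
The smallest non-negative solution is u = 15.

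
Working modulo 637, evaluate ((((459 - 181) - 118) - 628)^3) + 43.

459 - 181 = 278
278 - 118 = 160
160 - 628 = -468 ≡ 169 (mod 637)
(169)^3 ≡ 260 (mod 637)
260 + 43 = 303

303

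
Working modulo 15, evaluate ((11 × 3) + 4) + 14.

11 × 3 = 33 ≡ 3 (mod 15)
3 + 4 = 7
7 + 14 = 21 ≡ 6 (mod 15)

6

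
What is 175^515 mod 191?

139

Using repeated squaring:
515 in binary is 1000000011, i.e. 515 = 512 + 2 + 1.
175^1 ≡ 175 (mod 191)
175^2 ≡ 175^2 = 30625 ≡ 65 (mod 191)
175^4 ≡ 65^2 = 4225 ≡ 23 (mod 191)
175^8 ≡ 23^2 = 529 ≡ 147 (mod 191)
175^16 ≡ 147^2 = 21609 ≡ 26 (mod 191)
175^32 ≡ 26^2 = 676 ≡ 103 (mod 191)
175^64 ≡ 103^2 = 10609 ≡ 104 (mod 191)
175^128 ≡ 104^2 = 10816 ≡ 120 (mod 191)
175^256 ≡ 120^2 = 14400 ≡ 75 (mod 191)
175^512 ≡ 75^2 = 5625 ≡ 86 (mod 191)
175^515 = 175^512 · 175^2 · 175^1 ≡ 86 · 65 · 175 (mod 191).
Accumulate the product:
86 · 65 = 5590 ≡ 51
51 · 175 = 8925 ≡ 139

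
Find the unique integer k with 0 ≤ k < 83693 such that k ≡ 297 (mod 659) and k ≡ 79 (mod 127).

43132

659⁻¹ mod 127: 659*90 ≡ 1 (mod 127), so 659⁻¹ ≡ 90.
k = 297 + 659*((79 − 297)*90 mod 127) = 297 + 659*65 = 43132.
Check: 43132 mod 659 = 297, 43132 mod 127 = 79. ✓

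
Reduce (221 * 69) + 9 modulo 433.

221 * 69 = 15249 ≡ 94 (mod 433)
94 + 9 = 103

103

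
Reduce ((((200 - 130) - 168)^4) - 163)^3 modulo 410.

217

200 - 130 = 70
70 - 168 = -98 ≡ 312 (mod 410)
(312)^4 ≡ 346 (mod 410)
346 - 163 = 183
(183)^3 ≡ 217 (mod 410)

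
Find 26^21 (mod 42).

Compute successive squares:
21 in binary is 10101, i.e. 21 = 16 + 4 + 1.
26^1 ≡ 26 (mod 42)
26^2 ≡ 26^2 = 676 ≡ 4 (mod 42)
26^4 ≡ 4^2 = 16 (mod 42)
26^8 ≡ 16^2 = 256 ≡ 4 (mod 42)
26^16 ≡ 4^2 = 16 (mod 42)
26^21 = 26^16 · 26^4 · 26^1 ≡ 16 · 16 · 26 (mod 42).
Accumulate the product:
16 · 16 = 256 ≡ 4
4 · 26 = 104 ≡ 20

20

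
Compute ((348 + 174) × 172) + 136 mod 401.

348 + 174 = 522 ≡ 121 (mod 401)
121 × 172 = 20812 ≡ 361 (mod 401)
361 + 136 = 497 ≡ 96 (mod 401)

96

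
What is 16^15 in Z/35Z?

1

By square-and-multiply:
15 in binary is 1111, i.e. 15 = 8 + 4 + 2 + 1.
16^1 ≡ 16 (mod 35)
16^2 ≡ 16^2 = 256 ≡ 11 (mod 35)
16^4 ≡ 11^2 = 121 ≡ 16 (mod 35)
16^8 ≡ 16^2 = 256 ≡ 11 (mod 35)
16^15 = 16^8 × 16^4 × 16^2 × 16^1 ≡ 11 × 16 × 11 × 16 (mod 35).
Accumulate the product:
11 × 16 = 176 ≡ 1
1 × 11 = 11
11 × 16 = 176 ≡ 1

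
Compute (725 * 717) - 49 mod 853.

299

725 * 717 = 519825 ≡ 348 (mod 853)
348 - 49 = 299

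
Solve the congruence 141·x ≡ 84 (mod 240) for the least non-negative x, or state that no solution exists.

4

gcd(141, 240) = 3, and 3 | 84, so solutions exist.
Divide through by 3: 47·x ≡ 28 mod 80.
47⁻¹ ≡ 63 (mod 80).
x ≡ 63·28 ≡ 4 (mod 80).
The smallest non-negative solution is x = 4.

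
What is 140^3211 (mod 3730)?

240

3211 in binary is 110010001011, i.e. 3211 = 2048 + 1024 + 128 + 8 + 2 + 1.
140^1 ≡ 140 (mod 3730)
140^2 ≡ 140^2 = 19600 ≡ 950 (mod 3730)
140^4 ≡ 950^2 = 902500 ≡ 3570 (mod 3730)
140^8 ≡ 3570^2 = 12744900 ≡ 3220 (mod 3730)
140^16 ≡ 3220^2 = 10368400 ≡ 2730 (mod 3730)
140^32 ≡ 2730^2 = 7452900 ≡ 360 (mod 3730)
140^64 ≡ 360^2 = 129600 ≡ 2780 (mod 3730)
140^128 ≡ 2780^2 = 7728400 ≡ 3570 (mod 3730)
140^256 ≡ 3570^2 = 12744900 ≡ 3220 (mod 3730)
140^512 ≡ 3220^2 = 10368400 ≡ 2730 (mod 3730)
140^1024 ≡ 2730^2 = 7452900 ≡ 360 (mod 3730)
140^2048 ≡ 360^2 = 129600 ≡ 2780 (mod 3730)
140^3211 = 140^2048 × 140^1024 × 140^128 × 140^8 × 140^2 × 140^1 ≡ 2780 × 360 × 3570 × 3220 × 950 × 140 (mod 3730).
Accumulate the product:
2780 × 360 = 1000800 ≡ 1160
1160 × 3570 = 4141200 ≡ 900
900 × 3220 = 2898000 ≡ 3520
3520 × 950 = 3344000 ≡ 1920
1920 × 140 = 268800 ≡ 240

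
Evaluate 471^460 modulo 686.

373

By square-and-multiply:
460 in binary is 111001100, i.e. 460 = 256 + 128 + 64 + 8 + 4.
471^1 ≡ 471 (mod 686)
471^2 ≡ 471^2 = 221841 ≡ 263 (mod 686)
471^4 ≡ 263^2 = 69169 ≡ 569 (mod 686)
471^8 ≡ 569^2 = 323761 ≡ 655 (mod 686)
471^16 ≡ 655^2 = 429025 ≡ 275 (mod 686)
471^32 ≡ 275^2 = 75625 ≡ 165 (mod 686)
471^64 ≡ 165^2 = 27225 ≡ 471 (mod 686)
471^128 ≡ 471^2 = 221841 ≡ 263 (mod 686)
471^256 ≡ 263^2 = 69169 ≡ 569 (mod 686)
471^460 = 471^256 × 471^128 × 471^64 × 471^8 × 471^4 ≡ 569 × 263 × 471 × 655 × 569 (mod 686).
Accumulate the product:
569 × 263 = 149647 ≡ 99
99 × 471 = 46629 ≡ 667
667 × 655 = 436885 ≡ 589
589 × 569 = 335141 ≡ 373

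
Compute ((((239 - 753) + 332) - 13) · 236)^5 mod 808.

304

239 - 753 = -514 ≡ 294 (mod 808)
294 + 332 = 626
626 - 13 = 613
613 · 236 = 144668 ≡ 36 (mod 808)
(36)^5 ≡ 304 (mod 808)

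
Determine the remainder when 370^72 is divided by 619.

221

Using repeated squaring:
370^1 ≡ 370 (mod 619)
370^2 ≡ 370^2 = 136900 ≡ 101 (mod 619)
370^4 ≡ 101^2 = 10201 ≡ 297 (mod 619)
370^8 ≡ 297^2 = 88209 ≡ 311 (mod 619)
370^16 ≡ 311^2 = 96721 ≡ 157 (mod 619)
370^32 ≡ 157^2 = 24649 ≡ 508 (mod 619)
370^64 ≡ 508^2 = 258064 ≡ 560 (mod 619)
370^72 = 370^64 * 370^8 ≡ 560 * 311 (mod 619).
560 * 311 = 174160 ≡ 221 (mod 619).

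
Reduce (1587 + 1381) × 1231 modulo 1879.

1587 + 1381 = 2968 ≡ 1089 (mod 1879)
1089 × 1231 = 1340559 ≡ 832 (mod 1879)

832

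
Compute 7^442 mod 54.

442 in binary is 110111010, i.e. 442 = 256 + 128 + 32 + 16 + 8 + 2.
7^1 ≡ 7 (mod 54)
7^2 ≡ 7^2 = 49 (mod 54)
7^4 ≡ 49^2 = 2401 ≡ 25 (mod 54)
7^8 ≡ 25^2 = 625 ≡ 31 (mod 54)
7^16 ≡ 31^2 = 961 ≡ 43 (mod 54)
7^32 ≡ 43^2 = 1849 ≡ 13 (mod 54)
7^64 ≡ 13^2 = 169 ≡ 7 (mod 54)
7^128 ≡ 7^2 = 49 (mod 54)
7^256 ≡ 49^2 = 2401 ≡ 25 (mod 54)
7^442 = 7^256 * 7^128 * 7^32 * 7^16 * 7^8 * 7^2 ≡ 25 * 49 * 13 * 43 * 31 * 49 (mod 54).
Accumulate the product:
25 * 49 = 1225 ≡ 37
37 * 13 = 481 ≡ 49
49 * 43 = 2107 ≡ 1
1 * 31 = 31
31 * 49 = 1519 ≡ 7

7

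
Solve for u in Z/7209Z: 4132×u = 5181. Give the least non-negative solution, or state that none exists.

gcd(4132, 7209) = 1, so a unique solution mod 7209 exists.
4132⁻¹ ≡ 82 (mod 7209).
u ≡ 82×5181 ≡ 6720 (mod 7209).

6720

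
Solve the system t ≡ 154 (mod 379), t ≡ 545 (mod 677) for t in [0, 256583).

379⁻¹ mod 677: 379·443 ≡ 1 (mod 677), so 379⁻¹ ≡ 443.
t = 154 + 379·((545 − 154)·443 mod 677) = 154 + 379·578 = 219216.

219216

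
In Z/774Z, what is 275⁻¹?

425

By the extended Euclidean algorithm:
774 = 2*275 + 224
275 = 1*224 + 51
224 = 4*51 + 20
51 = 2*20 + 11
20 = 1*11 + 9
11 = 1*9 + 2
9 = 4*2 + 1
2 = 2*1 + 0
gcd(275, 774) = 1, so the inverse exists.
Back-substitute for 1:
1 = 1*9 − 4*2
  = −4*11 + 5*9
  = 5*20 − 9*11
  = −9*51 + 23*20
  = 23*224 − 101*51
  = −101*275 + 124*224
  = 124*774 − 349*275
So 275⁻¹ ≡ −349 ≡ 425 (mod 774).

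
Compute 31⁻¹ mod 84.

84 = 2*31 + 22
31 = 1*22 + 9
22 = 2*9 + 4
9 = 2*4 + 1
4 = 4*1 + 0
gcd(31, 84) = 1, so the inverse exists.
Bézout: 1 = −7*84 + 19*31.
So 31⁻¹ ≡ 19 (mod 84).

19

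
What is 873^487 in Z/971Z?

By square-and-multiply:
487 in binary is 111100111, i.e. 487 = 256 + 128 + 64 + 32 + 4 + 2 + 1.
873^1 ≡ 873 (mod 971)
873^2 ≡ 873^2 = 762129 ≡ 865 (mod 971)
873^4 ≡ 865^2 = 748225 ≡ 555 (mod 971)
873^8 ≡ 555^2 = 308025 ≡ 218 (mod 971)
873^16 ≡ 218^2 = 47524 ≡ 916 (mod 971)
873^32 ≡ 916^2 = 839056 ≡ 112 (mod 971)
873^64 ≡ 112^2 = 12544 ≡ 892 (mod 971)
873^128 ≡ 892^2 = 795664 ≡ 415 (mod 971)
873^256 ≡ 415^2 = 172225 ≡ 358 (mod 971)
873^487 = 873^256 * 873^128 * 873^64 * 873^32 * 873^4 * 873^2 * 873^1 ≡ 358 * 415 * 892 * 112 * 555 * 865 * 873 (mod 971).
Accumulate the product:
358 * 415 = 148570 ≡ 7
7 * 892 = 6244 ≡ 418
418 * 112 = 46816 ≡ 208
208 * 555 = 115440 ≡ 862
862 * 865 = 745630 ≡ 873
873 * 873 = 762129 ≡ 865

865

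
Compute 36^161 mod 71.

54

161 in binary is 10100001, i.e. 161 = 128 + 32 + 1.
36^1 ≡ 36 (mod 71)
36^2 ≡ 36^2 = 1296 ≡ 18 (mod 71)
36^4 ≡ 18^2 = 324 ≡ 40 (mod 71)
36^8 ≡ 40^2 = 1600 ≡ 38 (mod 71)
36^16 ≡ 38^2 = 1444 ≡ 24 (mod 71)
36^32 ≡ 24^2 = 576 ≡ 8 (mod 71)
36^64 ≡ 8^2 = 64 (mod 71)
36^128 ≡ 64^2 = 4096 ≡ 49 (mod 71)
36^161 = 36^128 * 36^32 * 36^1 ≡ 49 * 8 * 36 (mod 71).
Accumulate the product:
49 * 8 = 392 ≡ 37
37 * 36 = 1332 ≡ 54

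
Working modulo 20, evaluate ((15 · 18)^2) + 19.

15 · 18 = 270 ≡ 10 (mod 20)
(10)^2 ≡ 0 (mod 20)
0 + 19 = 19

19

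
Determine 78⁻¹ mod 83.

Apply the Euclidean algorithm and back-substitute:
83 = 1×78 + 5
78 = 15×5 + 3
5 = 1×3 + 2
3 = 1×2 + 1
2 = 2×1 + 0
gcd(78, 83) = 1, so the inverse exists.
Bézout: 1 = −31×83 + 33×78.
So 78⁻¹ ≡ 33 (mod 83).

33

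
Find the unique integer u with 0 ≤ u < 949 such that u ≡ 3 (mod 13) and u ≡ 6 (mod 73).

13⁻¹ mod 73: 13·45 ≡ 1 (mod 73), so 13⁻¹ ≡ 45.
u = 3 + 13·((6 − 3)·45 mod 73) = 3 + 13·62 = 809.

809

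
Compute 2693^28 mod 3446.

1779

Using repeated squaring:
28 in binary is 11100, i.e. 28 = 16 + 8 + 4.
2693^1 ≡ 2693 (mod 3446)
2693^2 ≡ 2693^2 = 7252249 ≡ 1865 (mod 3446)
2693^4 ≡ 1865^2 = 3478225 ≡ 1211 (mod 3446)
2693^8 ≡ 1211^2 = 1466521 ≡ 1971 (mod 3446)
2693^16 ≡ 1971^2 = 3884841 ≡ 1199 (mod 3446)
2693^28 = 2693^16 · 2693^8 · 2693^4 ≡ 1199 · 1971 · 1211 (mod 3446).
Accumulate the product:
1199 · 1971 = 2363229 ≡ 2719
2719 · 1211 = 3292709 ≡ 1779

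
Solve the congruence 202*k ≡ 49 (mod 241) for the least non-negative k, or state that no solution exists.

42

gcd(202, 241) = 1, so a unique solution mod 241 exists.
202⁻¹ ≡ 173 (mod 241).
k ≡ 173*49 ≡ 42 (mod 241).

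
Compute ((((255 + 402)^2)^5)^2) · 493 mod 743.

255 + 402 = 657
(657)^2 ≡ 709 (mod 743)
(709)^5 ≡ 512 (mod 743)
(512)^2 ≡ 608 (mod 743)
608 · 493 = 299744 ≡ 315 (mod 743)

315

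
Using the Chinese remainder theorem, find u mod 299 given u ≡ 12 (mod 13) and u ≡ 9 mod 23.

285

13⁻¹ mod 23: 13×16 ≡ 1 (mod 23), so 13⁻¹ ≡ 16.
u = 12 + 13×((9 − 12)×16 mod 23) = 12 + 13×21 = 285.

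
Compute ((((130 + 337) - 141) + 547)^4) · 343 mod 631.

130 + 337 = 467
467 - 141 = 326
326 + 547 = 873 ≡ 242 (mod 631)
(242)^4 ≡ 279 (mod 631)
279 · 343 = 95697 ≡ 416 (mod 631)

416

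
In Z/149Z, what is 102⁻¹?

19

149 = 1*102 + 47
102 = 2*47 + 8
47 = 5*8 + 7
8 = 1*7 + 1
7 = 7*1 + 0
gcd(102, 149) = 1, so the inverse exists.
Back-substitute for 1:
1 = 1*8 − 1*7
  = −1*47 + 6*8
  = 6*102 − 13*47
  = −13*149 + 19*102
So 102⁻¹ ≡ 19 (mod 149).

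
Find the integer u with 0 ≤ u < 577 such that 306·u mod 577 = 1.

577 = 1×306 + 271
306 = 1×271 + 35
271 = 7×35 + 26
35 = 1×26 + 9
26 = 2×9 + 8
9 = 1×8 + 1
8 = 8×1 + 0
gcd(306, 577) = 1, so the inverse exists.
Back-substitute for 1:
1 = 1×9 − 1×8
  = −1×26 + 3×9
  = 3×35 − 4×26
  = −4×271 + 31×35
  = 31×306 − 35×271
  = −35×577 + 66×306
So 306⁻¹ ≡ 66 (mod 577).

66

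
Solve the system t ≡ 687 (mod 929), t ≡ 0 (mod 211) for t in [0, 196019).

113096

929⁻¹ mod 211: 929*72 ≡ 1 (mod 211), so 929⁻¹ ≡ 72.
t = 687 + 929*((0 − 687)*72 mod 211) = 687 + 929*121 = 113096.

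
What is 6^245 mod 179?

245 in binary is 11110101, i.e. 245 = 128 + 64 + 32 + 16 + 4 + 1.
6^1 ≡ 6 (mod 179)
6^2 ≡ 6^2 = 36 (mod 179)
6^4 ≡ 36^2 = 1296 ≡ 43 (mod 179)
6^8 ≡ 43^2 = 1849 ≡ 59 (mod 179)
6^16 ≡ 59^2 = 3481 ≡ 80 (mod 179)
6^32 ≡ 80^2 = 6400 ≡ 135 (mod 179)
6^64 ≡ 135^2 = 18225 ≡ 146 (mod 179)
6^128 ≡ 146^2 = 21316 ≡ 15 (mod 179)
6^245 = 6^128 · 6^64 · 6^32 · 6^16 · 6^4 · 6^1 ≡ 15 · 146 · 135 · 80 · 43 · 6 (mod 179).
Accumulate the product:
15 · 146 = 2190 ≡ 42
42 · 135 = 5670 ≡ 121
121 · 80 = 9680 ≡ 14
14 · 43 = 602 ≡ 65
65 · 6 = 390 ≡ 32

32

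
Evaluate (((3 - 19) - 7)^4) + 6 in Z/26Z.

3 - 19 = -16 ≡ 10 (mod 26)
10 - 7 = 3
(3)^4 ≡ 3 (mod 26)
3 + 6 = 9

9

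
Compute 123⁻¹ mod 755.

755 = 6*123 + 17
123 = 7*17 + 4
17 = 4*4 + 1
4 = 4*1 + 0
gcd(123, 755) = 1, so the inverse exists.
Back-substitute for 1:
1 = 1*17 − 4*4
  = −4*123 + 29*17
  = 29*755 − 178*123
So 123⁻¹ ≡ −178 ≡ 577 (mod 755).

577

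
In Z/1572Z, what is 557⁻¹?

1445

1572 = 2×557 + 458
557 = 1×458 + 99
458 = 4×99 + 62
99 = 1×62 + 37
62 = 1×37 + 25
37 = 1×25 + 12
25 = 2×12 + 1
12 = 12×1 + 0
gcd(557, 1572) = 1, so the inverse exists.
Bézout: 1 = 45×1572 − 127×557.
So 557⁻¹ ≡ −127 ≡ 1445 (mod 1572).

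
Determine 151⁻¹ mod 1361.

676

1361 = 9×151 + 2
151 = 75×2 + 1
2 = 2×1 + 0
gcd(151, 1361) = 1, so the inverse exists.
Bézout: 1 = −75×1361 + 676×151.
So 151⁻¹ ≡ 676 (mod 1361).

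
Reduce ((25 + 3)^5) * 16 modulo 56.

25 + 3 = 28
(28)^5 ≡ 0 (mod 56)
0 * 16 = 0

0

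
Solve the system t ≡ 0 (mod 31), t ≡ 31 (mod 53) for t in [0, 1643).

31

31⁻¹ mod 53: 31×12 ≡ 1 (mod 53), so 31⁻¹ ≡ 12.
t = 0 + 31×((31 − 0)×12 mod 53) = 0 + 31×1 = 31.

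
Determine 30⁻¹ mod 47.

47 = 1×30 + 17
30 = 1×17 + 13
17 = 1×13 + 4
13 = 3×4 + 1
4 = 4×1 + 0
gcd(30, 47) = 1, so the inverse exists.
Back-substitute for 1:
1 = 1×13 − 3×4
  = −3×17 + 4×13
  = 4×30 − 7×17
  = −7×47 + 11×30
So 30⁻¹ ≡ 11 (mod 47).

11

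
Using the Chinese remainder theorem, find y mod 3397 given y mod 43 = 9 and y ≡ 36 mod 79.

826

43⁻¹ mod 79: 43·68 ≡ 1 (mod 79), so 43⁻¹ ≡ 68.
y = 9 + 43·((36 − 9)·68 mod 79) = 9 + 43·19 = 826.
Check: 826 mod 43 = 9, 826 mod 79 = 36. ✓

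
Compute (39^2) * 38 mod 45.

(39)^2 ≡ 36 (mod 45)
36 * 38 = 1368 ≡ 18 (mod 45)

18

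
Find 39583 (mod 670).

53

39583 = 59*670 + 53, so 39583 ≡ 53 (mod 670).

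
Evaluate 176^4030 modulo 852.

By square-and-multiply:
4030 in binary is 111110111110, i.e. 4030 = 2048 + 1024 + 512 + 256 + 128 + 32 + 16 + 8 + 4 + 2.
176^1 ≡ 176 (mod 852)
176^2 ≡ 176^2 = 30976 ≡ 304 (mod 852)
176^4 ≡ 304^2 = 92416 ≡ 400 (mod 852)
176^8 ≡ 400^2 = 160000 ≡ 676 (mod 852)
176^16 ≡ 676^2 = 456976 ≡ 304 (mod 852)
176^32 ≡ 304^2 = 92416 ≡ 400 (mod 852)
176^64 ≡ 400^2 = 160000 ≡ 676 (mod 852)
176^128 ≡ 676^2 = 456976 ≡ 304 (mod 852)
176^256 ≡ 304^2 = 92416 ≡ 400 (mod 852)
176^512 ≡ 400^2 = 160000 ≡ 676 (mod 852)
176^1024 ≡ 676^2 = 456976 ≡ 304 (mod 852)
176^2048 ≡ 304^2 = 92416 ≡ 400 (mod 852)
176^4030 = 176^2048 * 176^1024 * 176^512 * 176^256 * 176^128 * 176^32 * 176^16 * 176^8 * 176^4 * 176^2 ≡ 400 * 304 * 676 * 400 * 304 * 400 * 304 * 676 * 400 * 304 (mod 852).
Accumulate the product:
400 * 304 = 121600 ≡ 616
616 * 676 = 416416 ≡ 640
640 * 400 = 256000 ≡ 400
400 * 304 = 121600 ≡ 616
616 * 400 = 246400 ≡ 172
172 * 304 = 52288 ≡ 316
316 * 676 = 213616 ≡ 616
616 * 400 = 246400 ≡ 172
172 * 304 = 52288 ≡ 316

316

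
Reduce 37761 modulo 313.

201

37761 = 120*313 + 201, so 37761 ≡ 201 (mod 313).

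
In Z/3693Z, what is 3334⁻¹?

1255

3693 = 1*3334 + 359
3334 = 9*359 + 103
359 = 3*103 + 50
103 = 2*50 + 3
50 = 16*3 + 2
3 = 1*2 + 1
2 = 2*1 + 0
gcd(3334, 3693) = 1, so the inverse exists.
Back-substitute for 1:
1 = 1*3 − 1*2
  = −1*50 + 17*3
  = 17*103 − 35*50
  = −35*359 + 122*103
  = 122*3334 − 1133*359
  = −1133*3693 + 1255*3334
So 3334⁻¹ ≡ 1255 (mod 3693).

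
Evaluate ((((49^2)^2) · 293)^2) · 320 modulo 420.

140

(49)^2 ≡ 301 (mod 420)
(301)^2 ≡ 301 (mod 420)
301 · 293 = 88193 ≡ 413 (mod 420)
(413)^2 ≡ 49 (mod 420)
49 · 320 = 15680 ≡ 140 (mod 420)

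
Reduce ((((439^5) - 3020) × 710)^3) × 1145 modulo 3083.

(439)^5 ≡ 1700 (mod 3083)
1700 - 3020 = -1320 ≡ 1763 (mod 3083)
1763 × 710 = 1251730 ≡ 32 (mod 3083)
(32)^3 ≡ 1938 (mod 3083)
1938 × 1145 = 2219010 ≡ 2333 (mod 3083)

2333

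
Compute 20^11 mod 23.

22

11 in binary is 1011, i.e. 11 = 8 + 2 + 1.
20^1 ≡ 20 (mod 23)
20^2 ≡ 20^2 = 400 ≡ 9 (mod 23)
20^4 ≡ 9^2 = 81 ≡ 12 (mod 23)
20^8 ≡ 12^2 = 144 ≡ 6 (mod 23)
20^11 = 20^8 · 20^2 · 20^1 ≡ 6 · 9 · 20 (mod 23).
Accumulate the product:
6 · 9 = 54 ≡ 8
8 · 20 = 160 ≡ 22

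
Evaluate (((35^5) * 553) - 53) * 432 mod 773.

(35)^5 ≡ 390 (mod 773)
390 * 553 = 215670 ≡ 3 (mod 773)
3 - 53 = -50 ≡ 723 (mod 773)
723 * 432 = 312336 ≡ 44 (mod 773)

44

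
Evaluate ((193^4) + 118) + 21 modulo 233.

168

(193)^4 ≡ 29 (mod 233)
29 + 118 = 147
147 + 21 = 168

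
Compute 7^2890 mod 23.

12

By square-and-multiply:
2890 in binary is 101101001010, i.e. 2890 = 2048 + 512 + 256 + 64 + 8 + 2.
7^1 ≡ 7 (mod 23)
7^2 ≡ 7^2 = 49 ≡ 3 (mod 23)
7^4 ≡ 3^2 = 9 (mod 23)
7^8 ≡ 9^2 = 81 ≡ 12 (mod 23)
7^16 ≡ 12^2 = 144 ≡ 6 (mod 23)
7^32 ≡ 6^2 = 36 ≡ 13 (mod 23)
7^64 ≡ 13^2 = 169 ≡ 8 (mod 23)
7^128 ≡ 8^2 = 64 ≡ 18 (mod 23)
7^256 ≡ 18^2 = 324 ≡ 2 (mod 23)
7^512 ≡ 2^2 = 4 (mod 23)
7^1024 ≡ 4^2 = 16 (mod 23)
7^2048 ≡ 16^2 = 256 ≡ 3 (mod 23)
7^2890 = 7^2048 × 7^512 × 7^256 × 7^64 × 7^8 × 7^2 ≡ 3 × 4 × 2 × 8 × 12 × 3 (mod 23).
Accumulate the product:
3 × 4 = 12
12 × 2 = 24 ≡ 1
1 × 8 = 8
8 × 12 = 96 ≡ 4
4 × 3 = 12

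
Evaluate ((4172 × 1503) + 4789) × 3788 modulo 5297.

4172 × 1503 = 6270516 ≡ 4165 (mod 5297)
4165 + 4789 = 8954 ≡ 3657 (mod 5297)
3657 × 3788 = 13852716 ≡ 1061 (mod 5297)

1061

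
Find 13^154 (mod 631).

158

Using repeated squaring:
154 in binary is 10011010, i.e. 154 = 128 + 16 + 8 + 2.
13^1 ≡ 13 (mod 631)
13^2 ≡ 13^2 = 169 (mod 631)
13^4 ≡ 169^2 = 28561 ≡ 166 (mod 631)
13^8 ≡ 166^2 = 27556 ≡ 423 (mod 631)
13^16 ≡ 423^2 = 178929 ≡ 356 (mod 631)
13^32 ≡ 356^2 = 126736 ≡ 536 (mod 631)
13^64 ≡ 536^2 = 287296 ≡ 191 (mod 631)
13^128 ≡ 191^2 = 36481 ≡ 514 (mod 631)
13^154 = 13^128 · 13^16 · 13^8 · 13^2 ≡ 514 · 356 · 423 · 169 (mod 631).
Accumulate the product:
514 · 356 = 182984 ≡ 625
625 · 423 = 264375 ≡ 617
617 · 169 = 104273 ≡ 158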